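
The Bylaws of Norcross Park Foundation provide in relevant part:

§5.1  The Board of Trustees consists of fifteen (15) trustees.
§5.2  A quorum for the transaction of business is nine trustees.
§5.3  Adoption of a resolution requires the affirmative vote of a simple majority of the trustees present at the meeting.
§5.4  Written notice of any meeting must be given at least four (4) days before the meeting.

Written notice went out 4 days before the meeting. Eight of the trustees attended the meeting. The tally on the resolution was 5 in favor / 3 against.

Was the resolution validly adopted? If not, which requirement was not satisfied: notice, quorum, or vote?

Notice: 4 days given; 4 required (4 ≥ 4). Satisfied.
Quorum: 8 present; quorum is 9. Not satisfied.
Vote: the resolution requires a majority of the trustees present (8). A majority of 8 is 5, so 5 affirmative votes are needed; 5 voted in favor. Satisfied. (Moot — without a quorum no business can be validly transacted.)

Invalid — quorum requirement not satisfied.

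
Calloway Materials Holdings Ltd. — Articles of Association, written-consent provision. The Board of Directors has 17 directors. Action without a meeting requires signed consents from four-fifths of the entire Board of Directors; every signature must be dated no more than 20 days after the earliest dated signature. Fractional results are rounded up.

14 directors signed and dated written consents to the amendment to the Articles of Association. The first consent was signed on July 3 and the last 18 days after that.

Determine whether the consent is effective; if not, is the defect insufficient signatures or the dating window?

Effective — both the signature and dating-window requirements are satisfied.

Signatures required: four-fifths of 17 — 4/5 of 17 = 13.60, rounded up to 14, so 14 needed; 14 signed. Sufficient.
Dating window: the latest signature is 18 days after the earliest; the limit is 20 days. Within the window.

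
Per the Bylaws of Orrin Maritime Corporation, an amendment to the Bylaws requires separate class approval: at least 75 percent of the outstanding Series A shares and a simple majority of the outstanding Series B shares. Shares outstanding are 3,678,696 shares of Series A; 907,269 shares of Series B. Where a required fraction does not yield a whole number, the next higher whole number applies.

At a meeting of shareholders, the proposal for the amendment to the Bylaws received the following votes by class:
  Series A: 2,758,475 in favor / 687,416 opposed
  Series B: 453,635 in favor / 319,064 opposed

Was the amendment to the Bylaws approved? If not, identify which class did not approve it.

Series A: 3/4 of 3678696 = 2759022; 2,759,022 required, 2,758,475 in favor — not approved.
Series B: a majority of 907269 is 453635; 453,635 required, 453,635 in favor — approved.

Not approved — the Series A shares did not give the required vote.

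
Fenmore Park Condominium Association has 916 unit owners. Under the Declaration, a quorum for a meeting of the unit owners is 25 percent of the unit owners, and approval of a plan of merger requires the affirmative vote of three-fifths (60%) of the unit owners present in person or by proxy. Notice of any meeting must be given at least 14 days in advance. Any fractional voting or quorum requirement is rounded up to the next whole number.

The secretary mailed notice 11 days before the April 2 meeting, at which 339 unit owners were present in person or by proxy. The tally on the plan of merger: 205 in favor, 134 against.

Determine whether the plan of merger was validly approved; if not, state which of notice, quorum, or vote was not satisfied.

Notice: 11 days given; 14 required. Not satisfied.
Quorum: 25% of 916 = 229; 339 present. Satisfied.
Vote: requires three-fifths of those present (339); 3/5 of 339 = 203.40, rounded up to 204, so 204 needed; 205 in favor. Satisfied.

Invalid — notice requirement not satisfied.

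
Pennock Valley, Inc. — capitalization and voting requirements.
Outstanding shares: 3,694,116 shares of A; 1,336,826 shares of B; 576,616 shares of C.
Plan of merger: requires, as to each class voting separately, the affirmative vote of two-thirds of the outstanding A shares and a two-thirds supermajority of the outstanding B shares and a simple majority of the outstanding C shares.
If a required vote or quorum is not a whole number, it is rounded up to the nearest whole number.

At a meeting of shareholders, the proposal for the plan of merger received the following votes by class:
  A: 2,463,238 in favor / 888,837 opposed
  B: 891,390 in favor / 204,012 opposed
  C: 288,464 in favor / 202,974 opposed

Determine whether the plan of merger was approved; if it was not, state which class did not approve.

A: 2/3 of 3694116 = 2462744; 2,462,744 required, 2,463,238 in favor — approved.
B: 2/3 of 1336826 = 891217.33, rounded up to 891218; 891,218 required, 891,390 in favor — approved.
C: a majority of 576616 is 288309; 288,309 required, 288,464 in favor — approved.

Approved — every class gave the required vote.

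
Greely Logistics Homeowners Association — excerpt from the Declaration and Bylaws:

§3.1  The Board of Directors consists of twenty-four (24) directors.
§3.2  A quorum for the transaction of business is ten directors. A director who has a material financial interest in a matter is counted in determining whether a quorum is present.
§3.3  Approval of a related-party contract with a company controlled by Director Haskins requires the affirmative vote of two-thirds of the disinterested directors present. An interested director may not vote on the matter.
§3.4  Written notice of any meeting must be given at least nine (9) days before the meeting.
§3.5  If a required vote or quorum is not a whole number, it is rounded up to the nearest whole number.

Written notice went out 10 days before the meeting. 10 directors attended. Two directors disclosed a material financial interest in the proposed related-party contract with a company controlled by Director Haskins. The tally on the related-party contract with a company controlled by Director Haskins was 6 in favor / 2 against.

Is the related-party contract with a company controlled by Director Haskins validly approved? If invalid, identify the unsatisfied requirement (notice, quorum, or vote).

Notice: 10 days given; 9 required (10 ≥ 9). Satisfied.
Quorum: 10 present (interested directors count toward quorum); quorum is 10. Satisfied.
Vote: the related-party contract with a company controlled by Director Haskins requires two-thirds of the disinterested directors present (10 − 2 = 8). 2/3 of 8 = 5.33, rounded up to 6, so 6 affirmative votes are needed; 6 voted in favor. Satisfied.

Valid — all requirements satisfied.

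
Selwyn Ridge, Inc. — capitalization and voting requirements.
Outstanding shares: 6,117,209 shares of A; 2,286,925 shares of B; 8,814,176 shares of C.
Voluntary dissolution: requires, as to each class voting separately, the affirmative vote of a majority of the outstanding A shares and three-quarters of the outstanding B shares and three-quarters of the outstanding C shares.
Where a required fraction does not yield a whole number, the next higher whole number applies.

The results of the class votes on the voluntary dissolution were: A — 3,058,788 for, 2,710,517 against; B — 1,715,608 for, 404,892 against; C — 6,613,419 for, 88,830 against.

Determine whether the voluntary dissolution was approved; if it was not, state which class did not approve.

Approved — every class gave the required vote.

A: a majority of 6117209 is 3058605; 3,058,605 required, 3,058,788 in favor — approved.
B: 3/4 of 2286925 = 1715193.75, rounded up to 1715194; 1,715,194 required, 1,715,608 in favor — approved.
C: 3/4 of 8814176 = 6610632; 6,610,632 required, 6,613,419 in favor — approved.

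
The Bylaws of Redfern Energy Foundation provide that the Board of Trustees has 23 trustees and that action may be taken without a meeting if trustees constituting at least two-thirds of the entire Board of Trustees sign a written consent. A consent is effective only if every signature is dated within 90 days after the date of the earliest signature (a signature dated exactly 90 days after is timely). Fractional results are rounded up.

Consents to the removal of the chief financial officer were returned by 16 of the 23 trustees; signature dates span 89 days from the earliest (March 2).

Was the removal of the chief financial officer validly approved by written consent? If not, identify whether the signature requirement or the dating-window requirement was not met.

Effective — both the signature and dating-window requirements are satisfied.

Signatures required: at least two-thirds of 23 — 2/3 of 23 = 15.33, rounded up to 16, so 16 needed; 16 signed. Sufficient.
Dating window: the latest signature is 89 days after the earliest; the limit is 90 days. Within the window.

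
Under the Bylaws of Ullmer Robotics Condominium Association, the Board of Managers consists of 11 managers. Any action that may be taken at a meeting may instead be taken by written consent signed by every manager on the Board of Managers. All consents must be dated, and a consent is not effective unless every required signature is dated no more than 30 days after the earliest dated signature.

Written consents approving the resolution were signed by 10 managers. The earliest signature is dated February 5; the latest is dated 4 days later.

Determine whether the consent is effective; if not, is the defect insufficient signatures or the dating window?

Signatures required: all of 11 — unanimous means all 11, so 11 needed; 10 signed. Insufficient.
Dating window: the latest signature is 4 days after the earliest; the limit is 30 days. Within the window.

Not effective — insufficient signatures.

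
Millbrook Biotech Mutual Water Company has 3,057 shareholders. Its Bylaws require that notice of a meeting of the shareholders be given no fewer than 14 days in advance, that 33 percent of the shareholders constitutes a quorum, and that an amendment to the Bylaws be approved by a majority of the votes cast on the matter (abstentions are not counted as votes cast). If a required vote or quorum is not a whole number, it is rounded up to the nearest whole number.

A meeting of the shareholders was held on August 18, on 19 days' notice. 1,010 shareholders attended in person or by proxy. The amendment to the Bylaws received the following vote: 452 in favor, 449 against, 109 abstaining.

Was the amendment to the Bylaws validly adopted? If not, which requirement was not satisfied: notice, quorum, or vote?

Notice: 19 days given; 14 required. Satisfied.
Quorum: 33% of 3,057 = 1,008.81, rounded up to 1,009; 1,010 present. Satisfied.
Vote: requires a majority of the votes cast (1,010 − 109 abstaining = 901); a majority of 901 is 451, so 451 needed; 452 in favor. Satisfied.

Valid — all requirements satisfied.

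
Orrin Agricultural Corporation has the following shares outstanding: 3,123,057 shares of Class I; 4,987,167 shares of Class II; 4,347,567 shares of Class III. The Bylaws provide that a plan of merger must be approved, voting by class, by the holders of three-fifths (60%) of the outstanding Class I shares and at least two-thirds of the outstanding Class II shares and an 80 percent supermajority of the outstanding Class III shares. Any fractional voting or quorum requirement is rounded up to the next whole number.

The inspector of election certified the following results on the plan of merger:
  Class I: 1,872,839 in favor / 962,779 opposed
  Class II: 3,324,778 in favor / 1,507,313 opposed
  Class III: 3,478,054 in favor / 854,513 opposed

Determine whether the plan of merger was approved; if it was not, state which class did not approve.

Not approved — the Class I shares did not give the required vote.

Class I: 3/5 of 3123057 = 1873834.20, rounded up to 1873835; 1,873,835 required, 1,872,839 in favor — not approved.
Class II: 2/3 of 4987167 = 3324778; 3,324,778 required, 3,324,778 in favor — approved.
Class III: 4/5 of 4347567 = 3478053.60, rounded up to 3478054; 3,478,054 required, 3,478,054 in favor — approved.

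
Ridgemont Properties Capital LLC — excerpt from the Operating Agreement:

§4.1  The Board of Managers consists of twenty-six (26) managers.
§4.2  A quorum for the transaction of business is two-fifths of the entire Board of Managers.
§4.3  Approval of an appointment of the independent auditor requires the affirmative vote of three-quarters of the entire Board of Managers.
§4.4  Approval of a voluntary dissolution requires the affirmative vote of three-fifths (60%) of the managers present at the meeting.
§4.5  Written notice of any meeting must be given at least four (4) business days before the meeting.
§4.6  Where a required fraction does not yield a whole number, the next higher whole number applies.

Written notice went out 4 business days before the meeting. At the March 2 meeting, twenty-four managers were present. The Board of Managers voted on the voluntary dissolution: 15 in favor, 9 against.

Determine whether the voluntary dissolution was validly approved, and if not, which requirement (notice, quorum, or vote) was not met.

Valid — all requirements satisfied.

Notice: 4 business days given; 4 required (4 ≥ 4). Satisfied.
Quorum: 24 present; quorum is 11. Satisfied.
Vote: the voluntary dissolution requires three-fifths of the managers present (24). 3/5 of 24 = 14.40, rounded up to 15, so 15 affirmative votes are needed; 15 voted in favor. Satisfied.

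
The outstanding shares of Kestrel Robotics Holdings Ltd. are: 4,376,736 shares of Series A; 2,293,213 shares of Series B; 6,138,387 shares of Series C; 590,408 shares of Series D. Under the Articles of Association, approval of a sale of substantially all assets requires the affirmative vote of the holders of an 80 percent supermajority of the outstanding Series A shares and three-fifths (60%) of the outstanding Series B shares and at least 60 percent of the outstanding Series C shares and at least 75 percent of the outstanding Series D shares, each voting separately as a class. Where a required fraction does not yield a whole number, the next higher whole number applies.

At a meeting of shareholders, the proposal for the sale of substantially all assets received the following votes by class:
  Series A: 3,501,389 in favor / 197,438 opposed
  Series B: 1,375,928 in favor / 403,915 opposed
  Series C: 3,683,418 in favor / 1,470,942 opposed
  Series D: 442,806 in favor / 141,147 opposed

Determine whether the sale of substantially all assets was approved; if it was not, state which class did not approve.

Approved — every class gave the required vote.

Series A: 4/5 of 4376736 = 3501388.80, rounded up to 3501389; 3,501,389 required, 3,501,389 in favor — approved.
Series B: 3/5 of 2293213 = 1375927.80, rounded up to 1375928; 1,375,928 required, 1,375,928 in favor — approved.
Series C: 3/5 of 6138387 = 3683032.20, rounded up to 3683033; 3,683,033 required, 3,683,418 in favor — approved.
Series D: 3/4 of 590408 = 442806; 442,806 required, 442,806 in favor — approved.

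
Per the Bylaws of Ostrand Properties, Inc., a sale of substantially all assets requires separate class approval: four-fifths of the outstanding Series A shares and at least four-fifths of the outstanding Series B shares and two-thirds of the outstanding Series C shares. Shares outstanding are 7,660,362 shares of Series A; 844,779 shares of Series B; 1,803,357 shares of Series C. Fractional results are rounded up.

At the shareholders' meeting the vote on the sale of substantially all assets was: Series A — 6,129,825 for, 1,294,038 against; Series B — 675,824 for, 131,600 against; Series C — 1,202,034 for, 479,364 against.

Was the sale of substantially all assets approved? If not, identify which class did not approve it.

Not approved — the Series C shares did not give the required vote.

Series A: 4/5 of 7660362 = 6128289.60, rounded up to 6128290; 6,128,290 required, 6,129,825 in favor — approved.
Series B: 4/5 of 844779 = 675823.20, rounded up to 675824; 675,824 required, 675,824 in favor — approved.
Series C: 2/3 of 1803357 = 1202238; 1,202,238 required, 1,202,034 in favor — not approved.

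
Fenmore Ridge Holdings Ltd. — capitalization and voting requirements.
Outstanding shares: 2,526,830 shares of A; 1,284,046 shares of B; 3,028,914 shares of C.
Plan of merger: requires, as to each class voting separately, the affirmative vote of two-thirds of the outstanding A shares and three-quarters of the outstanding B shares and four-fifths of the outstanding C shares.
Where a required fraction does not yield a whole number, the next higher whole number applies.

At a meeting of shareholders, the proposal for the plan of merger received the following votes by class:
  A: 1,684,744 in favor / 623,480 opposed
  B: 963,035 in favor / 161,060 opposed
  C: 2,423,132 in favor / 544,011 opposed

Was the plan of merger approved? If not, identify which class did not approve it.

Approved — every class gave the required vote.

A: 2/3 of 2526830 = 1684553.33, rounded up to 1684554; 1,684,554 required, 1,684,744 in favor — approved.
B: 3/4 of 1284046 = 963034.50, rounded up to 963035; 963,035 required, 963,035 in favor — approved.
C: 4/5 of 3028914 = 2423131.20, rounded up to 2423132; 2,423,132 required, 2,423,132 in favor — approved.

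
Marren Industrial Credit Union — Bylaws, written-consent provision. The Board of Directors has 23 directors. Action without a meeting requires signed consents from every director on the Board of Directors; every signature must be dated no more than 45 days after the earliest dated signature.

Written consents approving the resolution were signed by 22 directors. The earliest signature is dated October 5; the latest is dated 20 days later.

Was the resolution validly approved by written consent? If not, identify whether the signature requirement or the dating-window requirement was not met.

Signatures required: the unanimous vote of 23 — unanimous means all 23, so 23 needed; 22 signed. Insufficient.
Dating window: the latest signature is 20 days after the earliest; the limit is 45 days. Within the window.

Not effective — insufficient signatures.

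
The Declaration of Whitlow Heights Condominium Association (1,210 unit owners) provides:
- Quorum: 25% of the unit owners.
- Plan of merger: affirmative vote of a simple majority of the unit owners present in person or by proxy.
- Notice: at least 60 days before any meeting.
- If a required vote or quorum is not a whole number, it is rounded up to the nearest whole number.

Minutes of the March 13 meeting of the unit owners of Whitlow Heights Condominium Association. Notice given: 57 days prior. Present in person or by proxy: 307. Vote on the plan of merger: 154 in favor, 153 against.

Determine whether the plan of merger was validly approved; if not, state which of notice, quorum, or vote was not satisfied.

Invalid — notice requirement not satisfied.

Notice: 57 days given; 60 required. Not satisfied.
Quorum: 25% of 1,210 = 302.50, rounded up to 303; 307 present. Satisfied.
Vote: requires a majority of those present (307); a majority of 307 is 154, so 154 needed; 154 in favor. Satisfied.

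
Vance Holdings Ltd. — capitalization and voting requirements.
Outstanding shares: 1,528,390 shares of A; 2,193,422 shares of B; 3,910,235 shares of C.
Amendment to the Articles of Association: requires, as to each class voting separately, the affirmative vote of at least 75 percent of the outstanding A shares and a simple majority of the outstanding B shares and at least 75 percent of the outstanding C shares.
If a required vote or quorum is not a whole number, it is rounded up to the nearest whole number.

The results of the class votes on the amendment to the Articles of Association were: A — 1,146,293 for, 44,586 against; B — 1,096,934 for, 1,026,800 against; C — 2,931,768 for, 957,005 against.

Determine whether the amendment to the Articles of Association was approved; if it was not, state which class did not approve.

A: 3/4 of 1528390 = 1146292.50, rounded up to 1146293; 1,146,293 required, 1,146,293 in favor — approved.
B: a majority of 2193422 is 1096712; 1,096,712 required, 1,096,934 in favor — approved.
C: 3/4 of 3910235 = 2932676.25, rounded up to 2932677; 2,932,677 required, 2,931,768 in favor — not approved.

Not approved — the C shares did not give the required vote.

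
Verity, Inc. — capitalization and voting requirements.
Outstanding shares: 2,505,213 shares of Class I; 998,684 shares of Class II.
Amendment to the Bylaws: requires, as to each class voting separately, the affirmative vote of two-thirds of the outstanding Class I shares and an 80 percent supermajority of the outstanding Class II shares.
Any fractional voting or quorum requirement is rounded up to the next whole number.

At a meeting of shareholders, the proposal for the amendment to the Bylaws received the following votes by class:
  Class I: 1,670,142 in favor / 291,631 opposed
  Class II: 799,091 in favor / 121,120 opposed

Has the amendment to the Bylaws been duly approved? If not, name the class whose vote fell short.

Class I: 2/3 of 2505213 = 1670142; 1,670,142 required, 1,670,142 in favor — approved.
Class II: 4/5 of 998684 = 798947.20, rounded up to 798948; 798,948 required, 799,091 in favor — approved.

Approved — every class gave the required vote.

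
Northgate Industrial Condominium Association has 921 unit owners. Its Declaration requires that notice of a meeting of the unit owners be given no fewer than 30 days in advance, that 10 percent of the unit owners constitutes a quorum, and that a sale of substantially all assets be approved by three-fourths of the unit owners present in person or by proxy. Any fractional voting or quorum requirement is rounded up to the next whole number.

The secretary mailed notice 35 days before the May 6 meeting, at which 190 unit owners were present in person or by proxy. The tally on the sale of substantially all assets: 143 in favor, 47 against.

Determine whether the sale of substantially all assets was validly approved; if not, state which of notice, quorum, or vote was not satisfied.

Notice: 35 days given; 30 required. Satisfied.
Quorum: 10% of 921 = 92.10, rounded up to 93; 190 present. Satisfied.
Vote: requires three-fourths of those present (190); 3/4 of 190 = 142.50, rounded up to 143, so 143 needed; 143 in favor. Satisfied.

Valid — all requirements satisfied.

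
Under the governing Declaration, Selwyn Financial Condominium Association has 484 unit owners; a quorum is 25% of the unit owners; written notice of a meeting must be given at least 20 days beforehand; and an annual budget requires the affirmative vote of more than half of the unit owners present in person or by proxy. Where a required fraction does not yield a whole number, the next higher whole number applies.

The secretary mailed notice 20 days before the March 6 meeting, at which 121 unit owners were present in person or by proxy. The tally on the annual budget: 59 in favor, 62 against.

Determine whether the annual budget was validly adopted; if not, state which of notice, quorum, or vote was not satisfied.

Invalid — vote requirement not satisfied.

Notice: 20 days given; 20 required. Satisfied.
Quorum: 25% of 484 = 121; 121 present. Satisfied.
Vote: requires a majority of those present (121); a majority of 121 is 61, so 61 needed; 59 in favor. Not satisfied.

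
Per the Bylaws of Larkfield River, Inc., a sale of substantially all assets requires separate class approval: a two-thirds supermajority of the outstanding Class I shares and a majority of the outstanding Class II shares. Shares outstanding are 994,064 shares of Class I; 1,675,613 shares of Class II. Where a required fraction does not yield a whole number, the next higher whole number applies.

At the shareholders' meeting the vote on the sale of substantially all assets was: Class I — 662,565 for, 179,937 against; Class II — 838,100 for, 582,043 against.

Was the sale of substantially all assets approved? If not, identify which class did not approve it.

Class I: 2/3 of 994064 = 662709.33, rounded up to 662710; 662,710 required, 662,565 in favor — not approved.
Class II: a majority of 1675613 is 837807; 837,807 required, 838,100 in favor — approved.

Not approved — the Class I shares did not give the required vote.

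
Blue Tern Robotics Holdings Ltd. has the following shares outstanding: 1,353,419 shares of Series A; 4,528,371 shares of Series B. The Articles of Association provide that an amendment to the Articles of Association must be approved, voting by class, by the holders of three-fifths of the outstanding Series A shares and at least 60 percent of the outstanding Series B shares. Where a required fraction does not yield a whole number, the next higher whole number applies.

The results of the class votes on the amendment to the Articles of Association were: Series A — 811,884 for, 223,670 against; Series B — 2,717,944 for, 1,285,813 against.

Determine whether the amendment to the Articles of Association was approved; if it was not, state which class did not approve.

Not approved — the Series A shares did not give the required vote.

Series A: 3/5 of 1353419 = 812051.40, rounded up to 812052; 812,052 required, 811,884 in favor — not approved.
Series B: 3/5 of 4528371 = 2717022.60, rounded up to 2717023; 2,717,023 required, 2,717,944 in favor — approved.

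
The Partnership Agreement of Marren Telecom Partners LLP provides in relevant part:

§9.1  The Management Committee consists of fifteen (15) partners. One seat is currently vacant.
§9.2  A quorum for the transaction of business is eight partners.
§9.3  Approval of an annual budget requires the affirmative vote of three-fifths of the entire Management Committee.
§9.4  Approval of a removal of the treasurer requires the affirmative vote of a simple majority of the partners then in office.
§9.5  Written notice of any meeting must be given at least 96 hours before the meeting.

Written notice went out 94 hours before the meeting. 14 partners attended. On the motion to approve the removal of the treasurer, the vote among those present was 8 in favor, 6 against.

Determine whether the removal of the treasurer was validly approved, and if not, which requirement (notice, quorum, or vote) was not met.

Invalid — notice requirement not satisfied.

Notice: 94 hours given; 96 required (94 < 96). Not satisfied.
Quorum: 14 present; quorum is 8. Satisfied.
Vote: the removal of the treasurer requires a majority of the partners then in office (14). A majority of 14 is 8, so 8 affirmative votes are needed; 8 voted in favor. Satisfied.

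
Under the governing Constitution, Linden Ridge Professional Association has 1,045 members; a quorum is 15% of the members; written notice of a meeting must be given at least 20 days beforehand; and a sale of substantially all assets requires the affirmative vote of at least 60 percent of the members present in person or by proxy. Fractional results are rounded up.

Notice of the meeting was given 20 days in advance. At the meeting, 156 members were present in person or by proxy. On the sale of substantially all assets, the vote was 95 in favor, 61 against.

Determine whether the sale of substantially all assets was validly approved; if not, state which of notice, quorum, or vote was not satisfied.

Notice: 20 days given; 20 required. Satisfied.
Quorum: 15% of 1,045 = 156.75, rounded up to 157; 156 present. Not satisfied.
Vote: requires three-fifths of those present (156); 3/5 of 156 = 93.60, rounded up to 94, so 94 needed; 95 in favor. Satisfied.

Invalid — quorum requirement not satisfied.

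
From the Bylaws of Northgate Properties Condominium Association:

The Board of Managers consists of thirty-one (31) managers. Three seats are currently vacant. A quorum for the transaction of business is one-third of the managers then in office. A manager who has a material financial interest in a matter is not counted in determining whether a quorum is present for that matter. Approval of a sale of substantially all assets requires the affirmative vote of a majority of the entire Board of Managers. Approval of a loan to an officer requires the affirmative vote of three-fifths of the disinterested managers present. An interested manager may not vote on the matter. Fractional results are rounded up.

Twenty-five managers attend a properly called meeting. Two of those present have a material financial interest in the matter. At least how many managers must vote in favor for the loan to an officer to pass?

14

The loan to an officer requires three-fifths of the disinterested managers present (25 − 2 = 23).
3/5 of 23 = 13.80, rounded up to 14.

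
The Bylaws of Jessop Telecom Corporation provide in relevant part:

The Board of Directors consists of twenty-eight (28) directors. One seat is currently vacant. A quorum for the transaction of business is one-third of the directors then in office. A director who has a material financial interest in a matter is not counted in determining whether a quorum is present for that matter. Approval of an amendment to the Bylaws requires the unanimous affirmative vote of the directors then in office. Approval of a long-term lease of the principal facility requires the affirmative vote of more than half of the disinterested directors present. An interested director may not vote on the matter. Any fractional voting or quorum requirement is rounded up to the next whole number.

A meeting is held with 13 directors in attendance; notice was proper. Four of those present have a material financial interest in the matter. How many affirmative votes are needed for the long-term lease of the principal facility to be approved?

5

The long-term lease of the principal facility requires a majority of the disinterested directors present (13 − 4 = 9).
A majority of 9 is 5.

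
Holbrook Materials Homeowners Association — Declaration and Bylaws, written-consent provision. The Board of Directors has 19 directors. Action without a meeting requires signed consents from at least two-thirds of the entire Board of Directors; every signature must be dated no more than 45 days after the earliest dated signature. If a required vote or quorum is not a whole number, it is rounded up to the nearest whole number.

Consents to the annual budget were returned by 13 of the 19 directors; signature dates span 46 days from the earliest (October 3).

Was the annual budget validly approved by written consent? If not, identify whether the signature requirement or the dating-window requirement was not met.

Not effective — dating-window requirement not satisfied.

Signatures required: at least two-thirds of 19 — 2/3 of 19 = 12.67, rounded up to 13, so 13 needed; 13 signed. Sufficient.
Dating window: the latest signature is 46 days after the earliest; the limit is 45 days. Outside the window.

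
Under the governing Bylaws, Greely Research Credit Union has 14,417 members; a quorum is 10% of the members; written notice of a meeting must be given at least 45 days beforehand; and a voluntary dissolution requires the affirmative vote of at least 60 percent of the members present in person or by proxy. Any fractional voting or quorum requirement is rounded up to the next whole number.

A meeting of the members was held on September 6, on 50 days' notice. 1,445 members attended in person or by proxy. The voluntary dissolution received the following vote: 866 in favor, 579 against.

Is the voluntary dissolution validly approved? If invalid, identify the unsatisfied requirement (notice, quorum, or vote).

Notice: 50 days given; 45 required. Satisfied.
Quorum: 10% of 14,417 = 1,441.70, rounded up to 1,442; 1,445 present. Satisfied.
Vote: requires three-fifths of those present (1,445); 3/5 of 1445 = 867, so 867 needed; 866 in favor. Not satisfied.

Invalid — vote requirement not satisfied.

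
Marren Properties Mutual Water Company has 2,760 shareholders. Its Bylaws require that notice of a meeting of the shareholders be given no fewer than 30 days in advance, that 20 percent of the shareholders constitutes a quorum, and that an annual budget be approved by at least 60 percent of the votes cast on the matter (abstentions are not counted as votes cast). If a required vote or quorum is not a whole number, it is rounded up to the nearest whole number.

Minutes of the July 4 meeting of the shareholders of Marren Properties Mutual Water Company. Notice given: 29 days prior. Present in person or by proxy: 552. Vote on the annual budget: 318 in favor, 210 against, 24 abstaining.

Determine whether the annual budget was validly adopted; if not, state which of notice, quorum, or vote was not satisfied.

Notice: 29 days given; 30 required. Not satisfied.
Quorum: 20% of 2,760 = 552; 552 present. Satisfied.
Vote: requires three-fifths of the votes cast (552 − 24 abstaining = 528); 3/5 of 528 = 316.80, rounded up to 317, so 317 needed; 318 in favor. Satisfied.

Invalid — notice requirement not satisfied.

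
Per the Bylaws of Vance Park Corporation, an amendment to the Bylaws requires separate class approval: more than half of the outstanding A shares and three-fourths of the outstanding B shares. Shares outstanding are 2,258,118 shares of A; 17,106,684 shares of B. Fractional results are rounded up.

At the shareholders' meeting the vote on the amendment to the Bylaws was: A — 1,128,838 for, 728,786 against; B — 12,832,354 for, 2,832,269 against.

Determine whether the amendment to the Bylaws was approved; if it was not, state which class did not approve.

A: a majority of 2258118 is 1129060; 1,129,060 required, 1,128,838 in favor — not approved.
B: 3/4 of 17106684 = 12830013; 12,830,013 required, 12,832,354 in favor — approved.

Not approved — the A shares did not give the required vote.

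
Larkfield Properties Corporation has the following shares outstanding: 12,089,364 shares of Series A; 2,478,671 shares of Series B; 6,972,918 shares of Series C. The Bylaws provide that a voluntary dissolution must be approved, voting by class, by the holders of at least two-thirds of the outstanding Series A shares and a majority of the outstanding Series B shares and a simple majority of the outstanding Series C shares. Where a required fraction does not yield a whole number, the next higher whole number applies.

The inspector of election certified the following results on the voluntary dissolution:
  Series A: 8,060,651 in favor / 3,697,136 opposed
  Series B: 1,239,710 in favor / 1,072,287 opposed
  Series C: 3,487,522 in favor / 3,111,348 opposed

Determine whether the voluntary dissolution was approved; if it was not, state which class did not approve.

Approved — every class gave the required vote.

Series A: 2/3 of 12089364 = 8059576; 8,059,576 required, 8,060,651 in favor — approved.
Series B: a majority of 2478671 is 1239336; 1,239,336 required, 1,239,710 in favor — approved.
Series C: a majority of 6972918 is 3486460; 3,486,460 required, 3,487,522 in favor — approved.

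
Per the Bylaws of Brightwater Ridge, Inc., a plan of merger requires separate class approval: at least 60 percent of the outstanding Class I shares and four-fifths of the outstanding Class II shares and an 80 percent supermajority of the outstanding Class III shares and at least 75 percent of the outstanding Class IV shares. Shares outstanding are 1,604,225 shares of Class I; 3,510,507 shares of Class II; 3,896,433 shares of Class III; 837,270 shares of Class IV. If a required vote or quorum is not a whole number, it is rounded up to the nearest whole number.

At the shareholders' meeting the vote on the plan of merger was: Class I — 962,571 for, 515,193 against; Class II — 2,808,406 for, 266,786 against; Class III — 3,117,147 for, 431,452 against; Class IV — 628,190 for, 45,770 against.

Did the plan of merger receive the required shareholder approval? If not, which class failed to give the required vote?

Approved — every class gave the required vote.

Class I: 3/5 of 1604225 = 962535; 962,535 required, 962,571 in favor — approved.
Class II: 4/5 of 3510507 = 2808405.60, rounded up to 2808406; 2,808,406 required, 2,808,406 in favor — approved.
Class III: 4/5 of 3896433 = 3117146.40, rounded up to 3117147; 3,117,147 required, 3,117,147 in favor — approved.
Class IV: 3/4 of 837270 = 627952.50, rounded up to 627953; 627,953 required, 628,190 in favor — approved.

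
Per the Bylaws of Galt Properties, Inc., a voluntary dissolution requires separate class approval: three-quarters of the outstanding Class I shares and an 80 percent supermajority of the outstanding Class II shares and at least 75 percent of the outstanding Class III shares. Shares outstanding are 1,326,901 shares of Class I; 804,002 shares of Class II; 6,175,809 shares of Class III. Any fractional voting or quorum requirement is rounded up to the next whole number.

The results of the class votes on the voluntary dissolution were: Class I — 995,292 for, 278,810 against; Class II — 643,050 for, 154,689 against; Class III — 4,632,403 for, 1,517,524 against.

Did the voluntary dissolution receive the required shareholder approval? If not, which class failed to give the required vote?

Class I: 3/4 of 1326901 = 995175.75, rounded up to 995176; 995,176 required, 995,292 in favor — approved.
Class II: 4/5 of 804002 = 643201.60, rounded up to 643202; 643,202 required, 643,050 in favor — not approved.
Class III: 3/4 of 6175809 = 4631856.75, rounded up to 4631857; 4,631,857 required, 4,632,403 in favor — approved.

Not approved — the Class II shares did not give the required vote.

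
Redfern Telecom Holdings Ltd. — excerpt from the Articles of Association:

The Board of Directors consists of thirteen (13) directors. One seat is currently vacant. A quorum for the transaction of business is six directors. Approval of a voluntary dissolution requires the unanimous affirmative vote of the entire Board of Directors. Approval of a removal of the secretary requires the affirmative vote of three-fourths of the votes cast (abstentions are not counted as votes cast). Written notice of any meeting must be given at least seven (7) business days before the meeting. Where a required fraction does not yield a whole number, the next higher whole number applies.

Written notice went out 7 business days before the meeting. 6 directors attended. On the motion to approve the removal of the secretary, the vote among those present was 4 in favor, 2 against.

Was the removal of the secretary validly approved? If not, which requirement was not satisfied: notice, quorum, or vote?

Notice: 7 business days given; 7 required (7 ≥ 7). Satisfied.
Quorum: 6 present; quorum is 6. Satisfied.
Vote: the removal of the secretary requires three-fourths of the votes cast (6). 3/4 of 6 = 4.50, rounded up to 5, so 5 affirmative votes are needed; 4 voted in favor. Not satisfied.

Invalid — vote requirement not satisfied.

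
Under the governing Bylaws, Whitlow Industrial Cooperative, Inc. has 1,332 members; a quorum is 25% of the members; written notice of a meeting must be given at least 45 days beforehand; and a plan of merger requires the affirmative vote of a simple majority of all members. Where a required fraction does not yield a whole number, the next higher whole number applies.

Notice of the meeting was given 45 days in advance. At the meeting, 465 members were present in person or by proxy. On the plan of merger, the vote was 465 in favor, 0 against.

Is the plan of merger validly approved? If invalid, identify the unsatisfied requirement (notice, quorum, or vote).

Invalid — vote requirement not satisfied.

Notice: 45 days given; 45 required. Satisfied.
Quorum: 25% of 1,332 = 333; 465 present. Satisfied.
Vote: requires a majority of all members (1,332); a majority of 1332 is 667, so 667 needed; 465 in favor. Not satisfied.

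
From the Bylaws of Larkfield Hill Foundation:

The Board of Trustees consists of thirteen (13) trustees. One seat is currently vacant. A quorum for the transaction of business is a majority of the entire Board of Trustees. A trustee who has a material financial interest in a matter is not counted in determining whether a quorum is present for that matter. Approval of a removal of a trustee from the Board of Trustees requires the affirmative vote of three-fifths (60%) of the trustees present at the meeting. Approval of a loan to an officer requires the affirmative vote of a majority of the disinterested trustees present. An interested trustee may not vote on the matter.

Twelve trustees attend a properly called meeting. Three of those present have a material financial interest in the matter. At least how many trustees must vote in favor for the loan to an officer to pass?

5

The loan to an officer requires a majority of the disinterested trustees present (12 − 3 = 9).
A majority of 9 is 5.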